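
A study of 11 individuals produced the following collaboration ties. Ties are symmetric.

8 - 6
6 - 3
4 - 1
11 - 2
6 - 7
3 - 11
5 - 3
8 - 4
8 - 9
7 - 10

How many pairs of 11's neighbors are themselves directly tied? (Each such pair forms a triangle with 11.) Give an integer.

11's neighbors are 2 and 3, but none of them are tied to each other, so no triangle contains 11.

0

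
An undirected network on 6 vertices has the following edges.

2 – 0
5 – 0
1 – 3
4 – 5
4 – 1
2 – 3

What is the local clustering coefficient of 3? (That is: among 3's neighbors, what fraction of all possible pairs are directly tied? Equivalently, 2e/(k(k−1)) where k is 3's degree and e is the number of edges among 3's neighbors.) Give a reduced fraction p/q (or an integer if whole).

3's neighbors: 1 and 2 (k = 2).
Possible neighbor pairs: C(2,2) = 1. Edges among them: none → e = 0.
Clustering(3) = 0/1.

0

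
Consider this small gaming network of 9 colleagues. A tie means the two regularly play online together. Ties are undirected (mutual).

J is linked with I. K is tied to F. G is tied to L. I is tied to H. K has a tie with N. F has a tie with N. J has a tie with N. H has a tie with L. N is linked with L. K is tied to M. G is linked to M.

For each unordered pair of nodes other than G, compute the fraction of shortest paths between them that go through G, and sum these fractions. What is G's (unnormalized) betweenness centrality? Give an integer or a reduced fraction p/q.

Pairs whose geodesics pass through G — L–M: 1; H–M: 1; I–M: 1/2.
All other pairs contribute 0.
Summing the contributions gives betweenness(G) = 5/2.

5/2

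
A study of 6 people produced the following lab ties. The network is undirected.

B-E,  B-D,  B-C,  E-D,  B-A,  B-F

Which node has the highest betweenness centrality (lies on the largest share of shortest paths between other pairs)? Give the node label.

Unnormalized betweenness of each node: A:0, B:9, C:0, D:0, E:0, F:0.
B has the largest value, 9, making it the main broker — the node through which the most shortest paths run.

B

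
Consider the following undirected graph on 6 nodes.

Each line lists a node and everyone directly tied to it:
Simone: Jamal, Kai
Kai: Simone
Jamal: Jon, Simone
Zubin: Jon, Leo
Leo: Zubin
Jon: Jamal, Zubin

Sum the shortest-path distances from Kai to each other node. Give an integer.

15

Distances from Kai: Jamal:2, Jon:3, Leo:5, Simone:1, Zubin:4.
Sum = 2 + 3 + 5 + 1 + 4 = 15.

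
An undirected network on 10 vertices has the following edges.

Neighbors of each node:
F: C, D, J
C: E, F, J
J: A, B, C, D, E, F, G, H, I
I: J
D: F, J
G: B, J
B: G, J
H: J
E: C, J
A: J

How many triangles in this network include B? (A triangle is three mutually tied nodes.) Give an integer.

B's neighbors: G and J.
Neighbor pairs that are themselves tied: B–G–J. Each forms one triangle with B, for 1 in total.

1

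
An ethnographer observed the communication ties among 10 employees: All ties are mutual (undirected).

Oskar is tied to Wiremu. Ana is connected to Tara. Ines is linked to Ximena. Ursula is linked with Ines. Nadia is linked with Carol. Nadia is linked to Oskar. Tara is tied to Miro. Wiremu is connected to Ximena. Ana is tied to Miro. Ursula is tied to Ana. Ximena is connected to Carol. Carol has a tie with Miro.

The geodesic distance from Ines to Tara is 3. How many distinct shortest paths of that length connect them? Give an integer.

1

The shortest distance is 3, and the only length-3 path is Ines–Ursula–Ana–Tara. So there is exactly 1 shortest path.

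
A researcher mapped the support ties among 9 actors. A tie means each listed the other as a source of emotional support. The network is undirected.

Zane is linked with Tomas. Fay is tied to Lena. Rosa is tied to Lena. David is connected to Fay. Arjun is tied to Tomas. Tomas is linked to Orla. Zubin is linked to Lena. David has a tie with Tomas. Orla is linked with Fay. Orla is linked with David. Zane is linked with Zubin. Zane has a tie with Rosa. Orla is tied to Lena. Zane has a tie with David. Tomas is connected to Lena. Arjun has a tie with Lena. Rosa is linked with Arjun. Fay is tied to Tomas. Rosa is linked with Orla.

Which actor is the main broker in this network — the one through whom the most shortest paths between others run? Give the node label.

Lena

Unnormalized betweenness of each node: Arjun:1/4, David:5/6, Fay:1/3, Lena:67/12, Orla:19/12, Rosa:3/2, Tomas:23/6, Zane:11/4, Zubin:1/3.
Lena has the largest value, 67/12, making it the main broker — the node through which the most shortest paths run.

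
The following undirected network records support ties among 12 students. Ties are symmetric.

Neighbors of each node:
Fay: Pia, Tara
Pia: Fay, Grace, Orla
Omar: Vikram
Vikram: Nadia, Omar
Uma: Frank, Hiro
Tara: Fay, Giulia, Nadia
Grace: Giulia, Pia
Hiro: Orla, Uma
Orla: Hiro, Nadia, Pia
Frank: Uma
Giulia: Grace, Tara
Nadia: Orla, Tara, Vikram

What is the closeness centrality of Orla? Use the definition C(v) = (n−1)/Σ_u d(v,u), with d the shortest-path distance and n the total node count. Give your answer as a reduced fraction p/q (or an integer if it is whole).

1/2

Distances from Orla: Fay:2, Frank:3, Giulia:3, Grace:2, Hiro:1, Nadia:1, Omar:3, Pia:1, Tara:2, Uma:2, Vikram:2. Sum = 22.
n = 12, so closeness = 11/22 = 1/2.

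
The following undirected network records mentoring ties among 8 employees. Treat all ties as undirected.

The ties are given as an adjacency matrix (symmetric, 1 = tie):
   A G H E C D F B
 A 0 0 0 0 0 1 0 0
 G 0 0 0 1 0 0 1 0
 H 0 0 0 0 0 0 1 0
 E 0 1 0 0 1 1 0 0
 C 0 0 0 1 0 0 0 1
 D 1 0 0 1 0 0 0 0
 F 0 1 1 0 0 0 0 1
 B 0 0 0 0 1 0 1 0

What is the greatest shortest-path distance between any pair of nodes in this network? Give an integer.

Eccentricity of each node (its greatest distance to any other): A:5, B:4, C:3, D:4, E:3, F:4, G:3, H:5.
The maximum eccentricity is 5, realized for instance by the pair A–H via A – D – E – G – F – H. So the diameter is 5.

5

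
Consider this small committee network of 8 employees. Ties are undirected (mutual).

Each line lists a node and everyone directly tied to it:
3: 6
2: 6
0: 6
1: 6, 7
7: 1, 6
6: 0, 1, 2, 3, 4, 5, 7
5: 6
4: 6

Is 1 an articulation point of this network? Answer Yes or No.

Even without 1, every remaining node can still reach every other (the residual graph is connected), so 1 is not a cut vertex.

No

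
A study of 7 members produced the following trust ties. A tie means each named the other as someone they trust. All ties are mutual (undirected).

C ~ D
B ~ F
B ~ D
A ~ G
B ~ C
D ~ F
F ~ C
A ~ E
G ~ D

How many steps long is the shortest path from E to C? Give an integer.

4

One shortest route is E – A – G – D – C, which uses 4 edges, and at distance 3 from E we only reach {D}, which does not include C. So d(E,C) = 4.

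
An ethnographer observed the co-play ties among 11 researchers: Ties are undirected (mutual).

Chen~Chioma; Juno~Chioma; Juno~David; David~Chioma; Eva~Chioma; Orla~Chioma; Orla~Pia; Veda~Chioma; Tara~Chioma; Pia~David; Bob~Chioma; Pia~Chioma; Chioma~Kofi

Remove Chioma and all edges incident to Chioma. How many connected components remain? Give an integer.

7

Without Chioma, the remaining ties split the others into: {David, Juno, Orla, Pia}; {Veda}; {Chen}; {Tara}; {Eva}; {Bob}; {Kofi}.
That's 7 separate components.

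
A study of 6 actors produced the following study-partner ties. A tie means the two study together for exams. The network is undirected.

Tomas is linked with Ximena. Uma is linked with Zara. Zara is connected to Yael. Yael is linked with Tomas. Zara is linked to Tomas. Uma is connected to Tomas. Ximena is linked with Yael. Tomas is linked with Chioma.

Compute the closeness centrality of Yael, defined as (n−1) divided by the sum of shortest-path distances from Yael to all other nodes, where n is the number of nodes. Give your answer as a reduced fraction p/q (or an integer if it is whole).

5/7

Distances from Yael: Chioma:2, Tomas:1, Uma:2, Ximena:1, Zara:1. Sum = 7.
n = 6, so closeness = 5/7.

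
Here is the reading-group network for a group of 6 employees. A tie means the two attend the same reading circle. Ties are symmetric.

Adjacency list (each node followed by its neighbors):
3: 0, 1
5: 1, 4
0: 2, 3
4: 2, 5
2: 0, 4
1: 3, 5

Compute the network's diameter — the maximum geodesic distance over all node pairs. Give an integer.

Eccentricity of each node (its greatest distance to any other): 0:3, 1:3, 2:3, 3:3, 4:3, 5:3.
The maximum eccentricity is 3, realized for instance by the pair 1–2 via 1 – 3 – 0 – 2. So the diameter is 3.

3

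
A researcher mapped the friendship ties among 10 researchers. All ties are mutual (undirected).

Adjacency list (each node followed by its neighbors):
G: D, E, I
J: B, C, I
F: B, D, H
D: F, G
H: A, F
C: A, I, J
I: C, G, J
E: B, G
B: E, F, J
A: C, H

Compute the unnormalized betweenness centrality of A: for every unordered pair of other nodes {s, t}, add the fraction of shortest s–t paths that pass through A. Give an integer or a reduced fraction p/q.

Pairs whose geodesics pass through A — I–H: 1; C–H: 1; C–F: 1/2; H–J: 1/2.
All other pairs contribute 0.
Summing the contributions gives betweenness(A) = 3.

3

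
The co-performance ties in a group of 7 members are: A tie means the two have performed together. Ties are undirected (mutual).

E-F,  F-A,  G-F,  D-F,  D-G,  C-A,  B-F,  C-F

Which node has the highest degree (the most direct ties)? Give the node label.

Degrees — A:2, B:1, C:2, D:2, E:1, F:6, G:2.
The maximum is 6, attained only by F.

F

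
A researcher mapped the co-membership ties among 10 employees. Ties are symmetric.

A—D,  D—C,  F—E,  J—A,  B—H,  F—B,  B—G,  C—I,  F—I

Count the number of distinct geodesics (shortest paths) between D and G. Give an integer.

The shortest distance is 5, and the only length-5 path is D–C–I–F–B–G. So there is exactly 1 shortest path.

1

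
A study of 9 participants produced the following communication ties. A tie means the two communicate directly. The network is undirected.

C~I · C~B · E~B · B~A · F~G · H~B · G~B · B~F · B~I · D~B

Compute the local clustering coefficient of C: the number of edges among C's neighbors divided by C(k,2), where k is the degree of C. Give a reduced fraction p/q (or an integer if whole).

C's neighbors: B and I (k = 2).
Possible neighbor pairs: C(2,2) = 1. Edges among them: B–I → e = 1.
Clustering(C) = 1/1.

1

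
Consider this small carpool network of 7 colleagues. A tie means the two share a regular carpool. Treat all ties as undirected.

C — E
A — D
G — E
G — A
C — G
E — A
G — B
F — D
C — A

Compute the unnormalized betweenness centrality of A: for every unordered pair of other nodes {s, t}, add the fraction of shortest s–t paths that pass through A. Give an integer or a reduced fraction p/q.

Pairs whose geodesics pass through A — D–E: 1; D–C: 1; D–B: 1; D–G: 1; F–E: 1; F–C: 1; F–B: 1; F–G: 1.
All other pairs contribute 0.
Summing the contributions gives betweenness(A) = 8.

8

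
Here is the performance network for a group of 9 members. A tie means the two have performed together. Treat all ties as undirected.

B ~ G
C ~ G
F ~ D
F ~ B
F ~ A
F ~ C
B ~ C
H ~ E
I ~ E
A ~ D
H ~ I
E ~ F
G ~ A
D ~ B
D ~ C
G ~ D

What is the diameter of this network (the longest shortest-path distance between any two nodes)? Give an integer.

Eccentricity of each node (its greatest distance to any other): A:3, B:3, C:3, D:3, E:3, F:2, G:4, H:4, I:4.
The maximum eccentricity is 4, realized for instance by the pair H–G via H – E – F – D – G. So the diameter is 4.

4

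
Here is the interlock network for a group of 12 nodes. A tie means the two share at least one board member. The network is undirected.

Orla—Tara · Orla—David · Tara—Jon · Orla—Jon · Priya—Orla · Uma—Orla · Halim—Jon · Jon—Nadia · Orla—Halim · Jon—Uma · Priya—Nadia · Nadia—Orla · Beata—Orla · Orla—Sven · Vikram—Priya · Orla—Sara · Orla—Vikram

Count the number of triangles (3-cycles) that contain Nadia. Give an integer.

2

Nadia's neighbors: Jon, Orla, and Priya.
Neighbor pairs that are themselves tied: Nadia–Jon–Orla; Nadia–Orla–Priya. Each forms one triangle with Nadia, for 2 in total.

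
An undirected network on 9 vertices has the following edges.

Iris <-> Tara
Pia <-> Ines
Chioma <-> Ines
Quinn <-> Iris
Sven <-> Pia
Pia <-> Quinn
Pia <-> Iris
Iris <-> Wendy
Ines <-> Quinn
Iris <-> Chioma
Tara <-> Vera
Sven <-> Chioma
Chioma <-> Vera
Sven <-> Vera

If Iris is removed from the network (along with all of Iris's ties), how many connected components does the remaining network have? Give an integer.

2

Without Iris, the remaining ties split the others into: {Chioma, Ines, Pia, Quinn, Sven, Tara, Vera}; {Wendy}.
That's 2 separate components.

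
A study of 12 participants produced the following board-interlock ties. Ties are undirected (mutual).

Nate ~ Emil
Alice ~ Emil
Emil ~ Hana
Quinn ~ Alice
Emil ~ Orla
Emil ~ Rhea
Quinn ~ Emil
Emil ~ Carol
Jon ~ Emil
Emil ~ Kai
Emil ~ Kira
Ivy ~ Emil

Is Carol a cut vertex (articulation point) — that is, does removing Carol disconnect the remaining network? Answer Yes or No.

No

Even without Carol, every remaining node can still reach every other (the residual graph is connected), so Carol is not a cut vertex.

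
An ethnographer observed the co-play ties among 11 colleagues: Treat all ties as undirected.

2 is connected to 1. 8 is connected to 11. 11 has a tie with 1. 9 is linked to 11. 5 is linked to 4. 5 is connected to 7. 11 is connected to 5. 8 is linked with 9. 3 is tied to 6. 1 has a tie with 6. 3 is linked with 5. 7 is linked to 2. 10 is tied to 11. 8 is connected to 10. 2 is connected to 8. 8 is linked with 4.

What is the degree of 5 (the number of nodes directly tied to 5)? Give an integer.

4

5 is directly tied to 3, 4, 7, and 11. That is 4 neighbors, so the degree of 5 is 4.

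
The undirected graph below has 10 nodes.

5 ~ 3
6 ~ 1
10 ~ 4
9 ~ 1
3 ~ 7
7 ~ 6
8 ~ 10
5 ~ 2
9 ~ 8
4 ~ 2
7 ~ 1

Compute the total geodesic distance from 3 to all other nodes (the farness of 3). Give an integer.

22

Distances from 3: 1:2, 2:2, 4:3, 5:1, 6:2, 7:1, 8:4, 9:3, 10:4.
Sum = 2 + 2 + 3 + 1 + 2 + 1 + 4 + 3 + 4 = 22.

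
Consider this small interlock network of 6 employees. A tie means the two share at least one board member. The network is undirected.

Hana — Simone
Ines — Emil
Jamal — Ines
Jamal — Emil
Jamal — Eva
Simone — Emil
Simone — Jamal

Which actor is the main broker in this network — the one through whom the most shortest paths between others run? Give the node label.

Unnormalized betweenness of each node: Emil:1, Eva:0, Hana:0, Ines:0, Jamal:5, Simone:4.
Jamal has the largest value, 5, making it the main broker — the node through which the most shortest paths run.

Jamal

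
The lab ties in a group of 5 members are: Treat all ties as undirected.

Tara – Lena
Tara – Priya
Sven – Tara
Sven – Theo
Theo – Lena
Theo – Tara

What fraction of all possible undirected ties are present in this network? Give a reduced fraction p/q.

3/5

There are 6 edges and 5 nodes, so the maximum possible is C(5,2) = 10.
Density = 6/10 = 3/5.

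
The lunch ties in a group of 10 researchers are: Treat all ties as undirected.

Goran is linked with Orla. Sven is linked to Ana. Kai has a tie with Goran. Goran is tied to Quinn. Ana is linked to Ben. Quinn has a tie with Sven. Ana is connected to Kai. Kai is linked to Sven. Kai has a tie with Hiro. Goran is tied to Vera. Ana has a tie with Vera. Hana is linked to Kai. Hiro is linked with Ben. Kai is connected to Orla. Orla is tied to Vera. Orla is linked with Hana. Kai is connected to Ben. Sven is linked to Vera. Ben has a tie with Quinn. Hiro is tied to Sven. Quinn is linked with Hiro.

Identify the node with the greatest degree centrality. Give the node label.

Kai

Degrees — Ana:4, Ben:4, Goran:4, Hana:2, Hiro:4, Kai:7, Orla:4, Quinn:4, Sven:5, Vera:4.
The maximum is 7, attained only by Kai.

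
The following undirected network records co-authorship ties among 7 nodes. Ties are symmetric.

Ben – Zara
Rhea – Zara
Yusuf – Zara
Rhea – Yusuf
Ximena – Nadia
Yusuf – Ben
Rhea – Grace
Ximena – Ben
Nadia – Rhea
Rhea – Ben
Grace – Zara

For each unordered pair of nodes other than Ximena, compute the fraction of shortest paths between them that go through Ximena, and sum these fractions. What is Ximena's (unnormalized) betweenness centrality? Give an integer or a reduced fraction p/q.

Pairs whose geodesics pass through Ximena — Ben–Nadia: 1/2.
All other pairs contribute 0.
Summing the contributions gives betweenness(Ximena) = 1/2.

1/2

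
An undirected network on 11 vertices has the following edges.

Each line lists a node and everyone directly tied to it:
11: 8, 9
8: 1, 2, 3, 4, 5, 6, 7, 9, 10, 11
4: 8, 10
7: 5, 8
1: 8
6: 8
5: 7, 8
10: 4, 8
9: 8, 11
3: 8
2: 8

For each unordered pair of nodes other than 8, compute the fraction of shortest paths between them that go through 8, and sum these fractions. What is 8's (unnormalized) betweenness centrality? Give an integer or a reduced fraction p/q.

Pairs whose geodesics pass through 8 — 1–4: 1; 1–7: 1; 1–2: 1; 1–9: 1; 1–3: 1; 1–5: 1; 1–6: 1; 1–11: 1; 1–10: 1; 4–7: 1; 4–2: 1; 4–9: 1; 4–3: 1; 4–5: 1 … (+28 more pairs).
All other pairs contribute 0.
Summing the contributions gives betweenness(8) = 42.

42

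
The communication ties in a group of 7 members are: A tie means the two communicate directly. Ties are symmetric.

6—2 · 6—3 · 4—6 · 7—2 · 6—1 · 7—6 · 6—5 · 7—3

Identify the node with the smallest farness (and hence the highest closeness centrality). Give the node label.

Farness (sum of distances to all others) for each node — 1:11, 2:10, 3:10, 4:11, 5:11, 6:6, 7:9.
The smallest farness is 6, for 6, so 6 has the highest closeness.

6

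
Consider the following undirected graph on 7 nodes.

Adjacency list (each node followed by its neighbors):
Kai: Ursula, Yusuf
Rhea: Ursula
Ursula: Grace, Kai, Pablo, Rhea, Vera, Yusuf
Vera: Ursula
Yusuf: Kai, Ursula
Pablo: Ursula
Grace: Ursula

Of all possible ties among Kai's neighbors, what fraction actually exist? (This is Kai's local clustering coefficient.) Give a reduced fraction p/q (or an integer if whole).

1

Kai's neighbors: Ursula and Yusuf (k = 2).
Possible neighbor pairs: C(2,2) = 1. Edges among them: Ursula–Yusuf → e = 1.
Clustering(Kai) = 1/1.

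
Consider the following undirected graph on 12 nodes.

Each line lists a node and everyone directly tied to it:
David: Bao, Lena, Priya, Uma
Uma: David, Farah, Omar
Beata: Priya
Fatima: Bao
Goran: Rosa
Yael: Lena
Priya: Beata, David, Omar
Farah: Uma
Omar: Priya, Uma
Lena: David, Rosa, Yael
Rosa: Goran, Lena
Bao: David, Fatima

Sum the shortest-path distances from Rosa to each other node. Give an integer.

Distances from Rosa: Bao:3, Beata:4, David:2, Farah:4, Fatima:4, Goran:1, Lena:1, Omar:4, Priya:3, Uma:3, Yael:2.
Sum = 3 + 4 + 2 + 4 + 4 + 1 + 1 + 4 + 3 + 3 + 2 = 31.

31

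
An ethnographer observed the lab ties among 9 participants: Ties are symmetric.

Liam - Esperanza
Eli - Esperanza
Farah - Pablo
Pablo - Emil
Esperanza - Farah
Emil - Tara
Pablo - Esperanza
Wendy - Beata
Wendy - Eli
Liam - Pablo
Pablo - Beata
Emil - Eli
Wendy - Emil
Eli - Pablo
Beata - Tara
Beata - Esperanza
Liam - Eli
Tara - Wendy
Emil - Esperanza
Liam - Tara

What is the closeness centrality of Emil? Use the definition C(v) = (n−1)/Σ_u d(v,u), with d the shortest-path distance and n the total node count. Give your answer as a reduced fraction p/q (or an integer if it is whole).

Distances from Emil: Beata:2, Eli:1, Esperanza:1, Farah:2, Liam:2, Pablo:1, Tara:1, Wendy:1. Sum = 11.
n = 9, so closeness = 8/11.

8/11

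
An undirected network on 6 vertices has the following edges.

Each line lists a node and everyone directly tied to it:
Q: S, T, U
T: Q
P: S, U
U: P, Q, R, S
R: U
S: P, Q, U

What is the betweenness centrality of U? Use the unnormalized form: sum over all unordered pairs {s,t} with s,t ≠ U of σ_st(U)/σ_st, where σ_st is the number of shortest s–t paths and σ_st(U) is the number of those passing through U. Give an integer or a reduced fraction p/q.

5

Pairs whose geodesics pass through U — S–R: 1; T–P: 1/2; T–R: 1; P–R: 1; P–Q: 1/2; R–Q: 1.
All other pairs contribute 0.
Summing the contributions gives betweenness(U) = 5.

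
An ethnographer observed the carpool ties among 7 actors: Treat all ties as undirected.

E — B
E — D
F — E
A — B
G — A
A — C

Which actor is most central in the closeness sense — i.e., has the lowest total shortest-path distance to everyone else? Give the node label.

Farness (sum of distances to all others) for each node — A:11, B:10, C:16, D:16, E:11, F:16, G:16.
The smallest farness is 10, for B, so B has the highest closeness.

B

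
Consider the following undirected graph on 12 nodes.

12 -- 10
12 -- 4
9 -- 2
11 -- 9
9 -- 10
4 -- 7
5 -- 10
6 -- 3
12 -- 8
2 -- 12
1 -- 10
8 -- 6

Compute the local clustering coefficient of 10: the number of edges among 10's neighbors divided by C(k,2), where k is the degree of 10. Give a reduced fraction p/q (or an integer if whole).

10's neighbors: 1, 5, 9, and 12 (k = 4).
Possible neighbor pairs: C(4,2) = 6. Edges among them: none → e = 0.
Clustering(10) = 0/6 = 0.

0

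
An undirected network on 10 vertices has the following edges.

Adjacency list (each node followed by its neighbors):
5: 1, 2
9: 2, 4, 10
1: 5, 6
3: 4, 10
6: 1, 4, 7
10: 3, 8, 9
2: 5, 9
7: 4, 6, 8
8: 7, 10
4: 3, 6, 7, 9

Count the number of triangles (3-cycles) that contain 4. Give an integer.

4's neighbors: 3, 6, 7, and 9.
Neighbor pairs that are themselves tied: 4–6–7. Each forms one triangle with 4, for 1 in total.

1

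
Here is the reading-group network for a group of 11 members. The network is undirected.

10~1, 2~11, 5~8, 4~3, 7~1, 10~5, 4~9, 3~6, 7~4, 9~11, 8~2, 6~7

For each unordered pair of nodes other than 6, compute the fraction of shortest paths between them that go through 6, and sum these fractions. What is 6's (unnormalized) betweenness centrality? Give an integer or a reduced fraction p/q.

2

Pairs whose geodesics pass through 6 — 3–7: 1/2; 3–1: 1/2; 3–10: 1/2; 3–5: 1/2.
All other pairs contribute 0.
Summing the contributions gives betweenness(6) = 2.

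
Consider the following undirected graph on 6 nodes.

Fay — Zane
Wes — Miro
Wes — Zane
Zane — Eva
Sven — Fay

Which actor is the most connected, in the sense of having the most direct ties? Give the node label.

Zane

Degrees — Eva:1, Fay:2, Miro:1, Sven:1, Wes:2, Zane:3.
The maximum is 3, attained only by Zane.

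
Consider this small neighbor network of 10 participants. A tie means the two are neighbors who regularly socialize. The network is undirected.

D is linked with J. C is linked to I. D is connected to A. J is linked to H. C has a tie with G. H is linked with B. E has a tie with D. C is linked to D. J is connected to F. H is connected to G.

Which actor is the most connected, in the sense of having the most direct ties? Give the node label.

D

Degrees — A:1, B:1, C:3, D:4, E:1, F:1, G:2, H:3, I:1, J:3.
The maximum is 4, attained only by D.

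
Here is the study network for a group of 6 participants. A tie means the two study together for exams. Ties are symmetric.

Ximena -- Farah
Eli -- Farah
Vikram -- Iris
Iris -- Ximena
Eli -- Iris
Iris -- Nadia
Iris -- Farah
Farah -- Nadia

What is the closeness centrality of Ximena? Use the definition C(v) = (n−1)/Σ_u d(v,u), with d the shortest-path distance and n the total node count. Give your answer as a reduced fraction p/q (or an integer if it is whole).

Distances from Ximena: Eli:2, Farah:1, Iris:1, Nadia:2, Vikram:2. Sum = 8.
n = 6, so closeness = 5/8.

5/8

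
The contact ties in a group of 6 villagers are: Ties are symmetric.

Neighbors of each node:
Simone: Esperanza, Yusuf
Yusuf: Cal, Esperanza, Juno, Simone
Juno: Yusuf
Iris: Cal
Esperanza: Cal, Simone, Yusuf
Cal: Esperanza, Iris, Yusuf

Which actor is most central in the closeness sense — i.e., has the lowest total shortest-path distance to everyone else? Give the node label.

Yusuf

Farness (sum of distances to all others) for each node — Cal:7, Esperanza:7, Iris:11, Juno:10, Simone:9, Yusuf:6.
The smallest farness is 6, for Yusuf, so Yusuf has the highest closeness.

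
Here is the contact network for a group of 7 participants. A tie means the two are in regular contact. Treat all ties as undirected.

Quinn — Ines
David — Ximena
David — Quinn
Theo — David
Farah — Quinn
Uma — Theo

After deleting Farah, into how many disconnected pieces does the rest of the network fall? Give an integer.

1

Farah's neighbors (Quinn) remain reachable from one another through other ties, so the rest of the network stays in one piece.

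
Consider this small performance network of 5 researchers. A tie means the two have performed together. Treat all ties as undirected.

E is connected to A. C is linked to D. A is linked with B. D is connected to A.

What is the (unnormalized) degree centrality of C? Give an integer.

1

C is directly tied to D. That is 1 neighbor, so the degree of C is 1.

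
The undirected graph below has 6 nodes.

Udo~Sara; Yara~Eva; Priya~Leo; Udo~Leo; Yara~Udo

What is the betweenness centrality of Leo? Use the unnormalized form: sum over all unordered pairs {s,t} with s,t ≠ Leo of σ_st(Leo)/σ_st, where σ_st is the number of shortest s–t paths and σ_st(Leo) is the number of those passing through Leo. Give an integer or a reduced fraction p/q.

Pairs whose geodesics pass through Leo — Udo–Priya: 1; Sara–Priya: 1; Eva–Priya: 1; Yara–Priya: 1.
All other pairs contribute 0.
Summing the contributions gives betweenness(Leo) = 4.

4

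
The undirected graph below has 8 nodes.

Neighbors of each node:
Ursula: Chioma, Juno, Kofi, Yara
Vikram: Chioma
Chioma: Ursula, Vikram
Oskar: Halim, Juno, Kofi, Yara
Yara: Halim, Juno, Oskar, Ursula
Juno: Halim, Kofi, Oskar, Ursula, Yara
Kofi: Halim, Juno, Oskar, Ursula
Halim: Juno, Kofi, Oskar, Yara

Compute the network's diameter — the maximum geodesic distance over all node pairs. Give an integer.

4

Eccentricity of each node (its greatest distance to any other): Chioma:3, Halim:4, Juno:3, Kofi:3, Oskar:4, Ursula:2, Vikram:4, Yara:3.
The maximum eccentricity is 4, realized for instance by the pair Vikram–Oskar via Vikram – Chioma – Ursula – Yara – Oskar. So the diameter is 4.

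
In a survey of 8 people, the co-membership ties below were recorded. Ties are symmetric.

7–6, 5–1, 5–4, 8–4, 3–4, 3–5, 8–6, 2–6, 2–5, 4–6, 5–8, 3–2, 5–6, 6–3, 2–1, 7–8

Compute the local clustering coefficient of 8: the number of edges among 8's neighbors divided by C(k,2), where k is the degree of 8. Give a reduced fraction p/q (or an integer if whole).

2/3

8's neighbors: 4, 5, 6, and 7 (k = 4).
Possible neighbor pairs: C(4,2) = 6. Edges among them: 4–5, 4–6, 5–6, 6–7 → e = 4.
Clustering(8) = 4/6 = 2/3.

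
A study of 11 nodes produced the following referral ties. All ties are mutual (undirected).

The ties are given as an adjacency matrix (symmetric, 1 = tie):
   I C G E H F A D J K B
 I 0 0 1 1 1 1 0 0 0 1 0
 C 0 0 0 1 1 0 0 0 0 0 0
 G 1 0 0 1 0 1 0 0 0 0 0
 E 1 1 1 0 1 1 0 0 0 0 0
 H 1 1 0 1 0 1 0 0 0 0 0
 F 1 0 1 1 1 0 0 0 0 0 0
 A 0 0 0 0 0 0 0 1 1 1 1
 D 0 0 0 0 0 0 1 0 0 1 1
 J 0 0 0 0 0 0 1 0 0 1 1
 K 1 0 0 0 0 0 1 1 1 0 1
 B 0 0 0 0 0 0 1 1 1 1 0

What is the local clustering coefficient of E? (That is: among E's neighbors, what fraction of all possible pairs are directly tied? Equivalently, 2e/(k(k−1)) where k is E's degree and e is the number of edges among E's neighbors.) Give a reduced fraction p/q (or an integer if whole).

E's neighbors: C, F, G, H, and I (k = 5).
Possible neighbor pairs: C(5,2) = 10. Edges among them: C–H, F–G, F–H, F–I, G–I, H–I → e = 6.
Clustering(E) = 6/10 = 3/5.

3/5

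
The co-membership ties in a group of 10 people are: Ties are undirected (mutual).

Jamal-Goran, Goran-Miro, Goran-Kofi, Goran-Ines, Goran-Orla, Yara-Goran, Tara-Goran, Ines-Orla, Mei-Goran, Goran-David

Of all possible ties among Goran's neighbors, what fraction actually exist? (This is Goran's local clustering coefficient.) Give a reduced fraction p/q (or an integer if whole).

1/36

Goran's neighbors: David, Ines, Jamal, Kofi, Mei, Miro, Orla, Tara, and Yara (k = 9).
Possible neighbor pairs: C(9,2) = 36. Edges among them: Ines–Orla → e = 1.
Clustering(Goran) = 1/36.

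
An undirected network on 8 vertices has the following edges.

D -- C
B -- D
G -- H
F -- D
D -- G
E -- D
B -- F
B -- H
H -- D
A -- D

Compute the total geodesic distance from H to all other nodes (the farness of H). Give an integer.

11

Distances from H: A:2, B:1, C:2, D:1, E:2, F:2, G:1.
Sum = 2 + 1 + 2 + 1 + 2 + 2 + 1 = 11.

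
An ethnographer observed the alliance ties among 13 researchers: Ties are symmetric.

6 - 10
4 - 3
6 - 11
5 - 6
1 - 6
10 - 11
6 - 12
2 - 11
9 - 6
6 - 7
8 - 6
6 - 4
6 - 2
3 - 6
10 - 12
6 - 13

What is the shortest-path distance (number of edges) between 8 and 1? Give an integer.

2

One shortest route is 8 – 6 – 1, which uses 2 edges, and 8 and 1 are not directly tied, so nothing shorter exists. So d(8,1) = 2.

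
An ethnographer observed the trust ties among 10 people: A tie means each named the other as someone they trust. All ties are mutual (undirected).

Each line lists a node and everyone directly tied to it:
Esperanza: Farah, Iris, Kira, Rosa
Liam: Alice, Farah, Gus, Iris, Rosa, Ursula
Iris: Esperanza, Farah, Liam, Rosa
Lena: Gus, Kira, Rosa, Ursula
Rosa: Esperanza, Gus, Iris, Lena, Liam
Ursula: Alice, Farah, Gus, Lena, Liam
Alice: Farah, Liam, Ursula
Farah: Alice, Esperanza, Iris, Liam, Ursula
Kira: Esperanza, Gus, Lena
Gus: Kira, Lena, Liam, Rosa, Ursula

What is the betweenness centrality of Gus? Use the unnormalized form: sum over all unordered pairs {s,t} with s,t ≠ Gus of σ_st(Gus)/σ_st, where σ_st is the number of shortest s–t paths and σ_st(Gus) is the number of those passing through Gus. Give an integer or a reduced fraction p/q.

Pairs whose geodesics pass through Gus — Liam–Lena: 1/3; Liam–Kira: 1; Ursula–Kira: 1/2; Ursula–Rosa: 1/3; Kira–Alice: 2/4; Kira–Rosa: 1/3.
All other pairs contribute 0.
Summing the contributions gives betweenness(Gus) = 3.

3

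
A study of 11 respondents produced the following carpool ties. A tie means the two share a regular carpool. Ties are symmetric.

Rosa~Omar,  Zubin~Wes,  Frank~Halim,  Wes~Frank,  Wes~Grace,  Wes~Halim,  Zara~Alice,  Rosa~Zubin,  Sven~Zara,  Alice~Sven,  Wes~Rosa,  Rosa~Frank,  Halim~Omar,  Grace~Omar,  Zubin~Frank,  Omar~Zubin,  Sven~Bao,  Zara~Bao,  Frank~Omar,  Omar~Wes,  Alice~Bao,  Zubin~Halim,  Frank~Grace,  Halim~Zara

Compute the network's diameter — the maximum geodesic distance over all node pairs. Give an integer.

Eccentricity of each node (its greatest distance to any other): Alice:4, Bao:4, Frank:3, Grace:4, Halim:2, Omar:3, Rosa:4, Sven:4, Wes:3, Zara:3, Zubin:3.
The maximum eccentricity is 4, realized for instance by the pair Rosa–Bao via Rosa – Omar – Halim – Zara – Bao. So the diameter is 4.

4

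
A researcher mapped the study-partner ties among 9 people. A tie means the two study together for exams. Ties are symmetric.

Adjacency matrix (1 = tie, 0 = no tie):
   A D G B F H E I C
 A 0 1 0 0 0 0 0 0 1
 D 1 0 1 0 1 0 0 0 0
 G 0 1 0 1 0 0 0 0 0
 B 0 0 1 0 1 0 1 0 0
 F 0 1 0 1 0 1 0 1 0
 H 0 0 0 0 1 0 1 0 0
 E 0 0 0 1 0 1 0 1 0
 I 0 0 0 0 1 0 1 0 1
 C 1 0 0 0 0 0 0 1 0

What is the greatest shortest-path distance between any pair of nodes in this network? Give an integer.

3

Eccentricity of each node (its greatest distance to any other): A:3, B:3, C:3, D:3, E:3, F:2, G:3, H:3, I:3.
The maximum eccentricity is 3, realized for instance by the pair A–B via A – D – G – B. So the diameter is 3.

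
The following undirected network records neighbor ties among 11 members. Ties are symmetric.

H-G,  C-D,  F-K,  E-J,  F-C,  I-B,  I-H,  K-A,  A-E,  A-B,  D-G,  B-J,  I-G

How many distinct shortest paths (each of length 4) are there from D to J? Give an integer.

1

The shortest distance is 4, and the only length-4 path is D–G–I–B–J. So there is exactly 1 shortest path.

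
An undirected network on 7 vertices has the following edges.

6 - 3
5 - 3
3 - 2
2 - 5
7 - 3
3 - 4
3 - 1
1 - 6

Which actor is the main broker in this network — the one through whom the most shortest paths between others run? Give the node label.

3

Unnormalized betweenness of each node: 1:0, 2:0, 3:13, 4:0, 5:0, 6:0, 7:0.
3 has the largest value, 13, making it the main broker — the node through which the most shortest paths run.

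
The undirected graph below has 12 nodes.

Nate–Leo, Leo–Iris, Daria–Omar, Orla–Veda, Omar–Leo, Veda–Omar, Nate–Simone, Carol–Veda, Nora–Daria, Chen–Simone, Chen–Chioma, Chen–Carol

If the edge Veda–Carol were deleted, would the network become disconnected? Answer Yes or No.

Even without that edge, Veda still reaches Carol via Veda – Omar – Leo – Nate – Simone – Chen – Carol, so the network stays connected. Not a bridge.

No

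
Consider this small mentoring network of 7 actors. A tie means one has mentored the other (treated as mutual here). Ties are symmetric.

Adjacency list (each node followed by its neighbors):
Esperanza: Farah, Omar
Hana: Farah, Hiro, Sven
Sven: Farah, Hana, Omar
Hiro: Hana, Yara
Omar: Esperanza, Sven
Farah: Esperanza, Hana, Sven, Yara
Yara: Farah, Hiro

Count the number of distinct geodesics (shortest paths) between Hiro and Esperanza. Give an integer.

2

The shortest distance is 3. The length-3 paths are: Hiro–Hana–Farah–Esperanza; Hiro–Yara–Farah–Esperanza.
That gives 2 distinct shortest paths.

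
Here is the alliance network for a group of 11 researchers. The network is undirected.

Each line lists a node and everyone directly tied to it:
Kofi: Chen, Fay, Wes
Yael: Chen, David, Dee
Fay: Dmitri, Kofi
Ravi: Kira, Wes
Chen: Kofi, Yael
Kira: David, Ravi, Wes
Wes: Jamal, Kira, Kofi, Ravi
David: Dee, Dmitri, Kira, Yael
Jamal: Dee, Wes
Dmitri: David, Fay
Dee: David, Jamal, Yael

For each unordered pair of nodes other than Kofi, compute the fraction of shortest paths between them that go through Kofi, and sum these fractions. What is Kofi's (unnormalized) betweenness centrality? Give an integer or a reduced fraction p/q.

28/3

Pairs whose geodesics pass through Kofi — Yael–Fay: 1/2; Yael–Wes: 1/3; Chen–Fay: 1; Chen–Dmitri: 1/2; Chen–Kira: 1/2; Chen–Ravi: 1; Chen–Wes: 1; Chen–Jamal: 1/2; Fay–Kira: 1/2; Fay–Ravi: 1; Fay–Wes: 1; Fay–Jamal: 1; Dmitri–Wes: 1/2.
All other pairs contribute 0.
Summing the contributions gives betweenness(Kofi) = 28/3.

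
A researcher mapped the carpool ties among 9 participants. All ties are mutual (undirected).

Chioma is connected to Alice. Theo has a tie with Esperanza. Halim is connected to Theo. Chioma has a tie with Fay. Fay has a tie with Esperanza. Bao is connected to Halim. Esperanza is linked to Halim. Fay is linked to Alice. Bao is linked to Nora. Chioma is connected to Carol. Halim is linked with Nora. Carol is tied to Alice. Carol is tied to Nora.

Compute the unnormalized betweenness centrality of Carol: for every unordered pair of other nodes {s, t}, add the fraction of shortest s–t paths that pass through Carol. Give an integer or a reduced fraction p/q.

Pairs whose geodesics pass through Carol — Bao–Alice: 1; Bao–Chioma: 1; Halim–Alice: 1/2; Halim–Chioma: 1/2; Fay–Nora: 2/3; Alice–Nora: 1; Chioma–Nora: 1.
All other pairs contribute 0.
Summing the contributions gives betweenness(Carol) = 17/3.

17/3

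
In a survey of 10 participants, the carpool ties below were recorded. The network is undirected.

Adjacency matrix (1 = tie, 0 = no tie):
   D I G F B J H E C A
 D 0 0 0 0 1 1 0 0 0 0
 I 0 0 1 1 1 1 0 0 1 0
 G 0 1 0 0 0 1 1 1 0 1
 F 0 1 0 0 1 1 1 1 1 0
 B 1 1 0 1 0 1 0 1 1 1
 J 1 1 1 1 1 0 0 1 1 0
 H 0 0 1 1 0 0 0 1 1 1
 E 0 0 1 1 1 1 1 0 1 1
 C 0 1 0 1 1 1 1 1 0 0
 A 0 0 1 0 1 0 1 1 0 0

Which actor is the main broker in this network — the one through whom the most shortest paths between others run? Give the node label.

Unnormalized betweenness of each node: A:5/8, B:26/5, C:77/60, D:0, E:5/2, F:77/60, G:209/120, H:7/6, I:3/4, J:89/20.
B has the largest value, 26/5, making it the main broker — the node through which the most shortest paths run.

B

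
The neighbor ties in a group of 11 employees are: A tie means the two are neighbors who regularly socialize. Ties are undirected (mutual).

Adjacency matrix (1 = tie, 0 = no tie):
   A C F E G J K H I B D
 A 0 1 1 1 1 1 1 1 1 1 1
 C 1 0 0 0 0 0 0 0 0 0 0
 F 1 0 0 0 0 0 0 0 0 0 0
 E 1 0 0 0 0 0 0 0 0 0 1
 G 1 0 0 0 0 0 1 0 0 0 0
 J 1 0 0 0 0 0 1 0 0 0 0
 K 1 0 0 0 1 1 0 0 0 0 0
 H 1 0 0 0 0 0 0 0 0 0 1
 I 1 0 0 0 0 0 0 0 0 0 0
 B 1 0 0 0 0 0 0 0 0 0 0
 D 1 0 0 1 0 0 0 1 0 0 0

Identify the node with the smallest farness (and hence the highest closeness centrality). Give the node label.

Farness (sum of distances to all others) for each node — A:10, B:19, C:19, D:17, E:18, F:19, G:18, H:18, I:19, J:18, K:17.
The smallest farness is 10, for A, so A has the highest closeness.

A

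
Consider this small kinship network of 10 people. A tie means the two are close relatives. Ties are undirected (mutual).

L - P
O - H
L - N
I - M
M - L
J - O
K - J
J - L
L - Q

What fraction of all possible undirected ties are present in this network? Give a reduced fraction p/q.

1/5

There are 9 edges and 10 nodes, so the maximum possible is C(10,2) = 45.
Density = 9/45 = 1/5.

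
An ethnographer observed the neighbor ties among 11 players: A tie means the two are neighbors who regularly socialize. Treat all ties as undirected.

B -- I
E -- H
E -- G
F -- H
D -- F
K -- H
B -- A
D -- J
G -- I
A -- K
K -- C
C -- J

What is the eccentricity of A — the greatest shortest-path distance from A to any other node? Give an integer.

Distances from A: B:1, C:2, D:4, E:3, F:3, G:3, H:2, I:2, J:3, K:1.
The largest is 4 (to D), so the eccentricity of A is 4.

4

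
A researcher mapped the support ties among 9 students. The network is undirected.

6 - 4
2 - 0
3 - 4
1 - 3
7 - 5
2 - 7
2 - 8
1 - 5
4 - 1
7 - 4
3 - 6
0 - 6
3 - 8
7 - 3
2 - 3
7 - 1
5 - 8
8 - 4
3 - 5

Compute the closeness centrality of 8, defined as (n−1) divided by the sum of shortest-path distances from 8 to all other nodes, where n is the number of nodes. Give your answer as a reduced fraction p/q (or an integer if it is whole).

Distances from 8: 0:2, 1:2, 2:1, 3:1, 4:1, 5:1, 6:2, 7:2. Sum = 12.
n = 9, so closeness = 8/12 = 2/3.

2/3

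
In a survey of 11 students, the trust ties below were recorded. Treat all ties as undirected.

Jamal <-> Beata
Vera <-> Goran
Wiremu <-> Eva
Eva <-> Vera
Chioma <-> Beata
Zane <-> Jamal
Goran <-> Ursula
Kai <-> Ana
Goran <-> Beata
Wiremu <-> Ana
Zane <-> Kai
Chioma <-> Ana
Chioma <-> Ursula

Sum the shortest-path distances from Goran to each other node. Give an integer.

22

Distances from Goran: Ana:3, Beata:1, Chioma:2, Eva:2, Jamal:2, Kai:4, Ursula:1, Vera:1, Wiremu:3, Zane:3.
Sum = 3 + 1 + 2 + 2 + 2 + 4 + 1 + 1 + 3 + 3 = 22.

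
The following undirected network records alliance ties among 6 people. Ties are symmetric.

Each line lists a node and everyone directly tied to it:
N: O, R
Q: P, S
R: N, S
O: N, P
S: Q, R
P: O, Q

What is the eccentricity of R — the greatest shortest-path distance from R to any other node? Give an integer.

3

Distances from R: N:1, O:2, P:3, Q:2, S:1.
The largest is 3 (to P), so the eccentricity of R is 3.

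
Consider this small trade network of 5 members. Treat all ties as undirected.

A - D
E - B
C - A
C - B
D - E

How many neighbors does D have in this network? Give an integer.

D is directly tied to A and E. That is 2 neighbors, so the degree of D is 2.

2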